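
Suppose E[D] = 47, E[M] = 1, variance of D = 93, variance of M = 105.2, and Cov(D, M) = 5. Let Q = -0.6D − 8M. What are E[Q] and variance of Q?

E[Q] = (-0.6)·E[D] + (-8)·E[M] = (-0.6)·47 + (-8)·1 = -36.2.
variance of Q = a²·variance of D + b²·variance of M + 2ab·Cov(D, M) with a = -0.6, b = -8.
= (-0.6)²·93 + (-8)²·105.2 + 2·(-0.6)·(-8)·5
= 33.48 + 6732.8 + 48 = 6814.28.

E[Q] = -36.2, variance of Q = 6814.28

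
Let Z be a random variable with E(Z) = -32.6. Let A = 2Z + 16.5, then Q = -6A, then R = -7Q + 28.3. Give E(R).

E(A) = 2·(-32.6) + 16.5 = -48.7.
E(Q) = (-6)·(-48.7) = 292.2.
E(R) = (-7)·292.2 + 28.3 = -2017.1.

E(R) = -2017.1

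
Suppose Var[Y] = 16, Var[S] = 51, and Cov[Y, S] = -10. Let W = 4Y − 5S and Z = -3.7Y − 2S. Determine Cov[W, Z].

By bilinearity, Cov[W, Z] = ac·Var[Y] + bd·Var[S] + (ad+bc)·Cov[Y, S], with a=4, b=-5, c=-3.7, d=-2.
ac·Var[Y] = 4·(-3.7)·16 = -236.8
bd·Var[S] = (-5)·(-2)·51 = 510
(ad+bc)·Cov[Y, S] = (10.5)·(-10) = -105
Cov[W, Z] = -236.8 + 510 + (-105) = 168.2.

Cov[W, Z] = 168.2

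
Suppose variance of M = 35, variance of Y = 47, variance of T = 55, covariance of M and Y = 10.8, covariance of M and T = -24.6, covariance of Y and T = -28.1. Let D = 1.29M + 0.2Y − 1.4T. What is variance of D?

variance of D = 278.0875

variance of D = a²·variance of M + b²·variance of Y + c²·variance of T + 2ab·covariance of M and Y + 2ac·covariance of M and T + 2bc·covariance of Y and T, with a = 1.29, b = 0.2, c = -1.4.
= 58.2435 + 1.88 + 107.8 + 5.5728 + 88.8552 + 15.736
= 278.0875.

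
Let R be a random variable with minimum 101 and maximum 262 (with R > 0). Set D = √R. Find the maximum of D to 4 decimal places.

√R is increasing on this domain, so max(D) comes from max(R) = 262: max(D) = √(262) ≈ 16.1864.

max(D) = 16.1864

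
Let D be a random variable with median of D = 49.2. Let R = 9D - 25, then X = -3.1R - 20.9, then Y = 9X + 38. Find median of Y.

median of Y = -11806.72

median of R = 9·49.2 + (-25) = 417.8.
median of X = (-3.1)·417.8 + (-20.9) = -1316.08.
median of Y = 9·(-1316.08) + 38 = -11806.72.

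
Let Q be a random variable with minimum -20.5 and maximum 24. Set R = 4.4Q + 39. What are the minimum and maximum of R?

a = 4.4 > 0, so min(R) = a·min(Q)+b = 4.4·(-20.5) + 39 = -51.2 and max(R) = 4.4·24 + 39 = 144.6.

min(R) = -51.2, max(R) = 144.6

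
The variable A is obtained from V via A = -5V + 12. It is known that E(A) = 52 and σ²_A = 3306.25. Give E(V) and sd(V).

E(V) = -8, sd(V) = 11.5

From A = -5V + 12: E(A) = a·E(V) + b, so E(V) = (E(A) − b)/a = (52 − 12)/(-5) = -8.
sd(A) = √3306.25 = 57.5.
sd(A) = |a|·sd(V), so sd(V) = 57.5/|-5| = 11.5.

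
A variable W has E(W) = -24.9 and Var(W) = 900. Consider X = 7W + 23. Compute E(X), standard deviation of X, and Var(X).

E(X) = -151.3, standard deviation of X = 210, Var(X) = 44100

X = 7W + 23 is linear with a = 7, b = 23.
E(X) = a·E(W) + b = 7·(-24.9) + 23 = -151.3.
standard deviation of W = √900 = 30.
standard deviation of X = |a|·standard deviation of W = |7|·30 = 210.
Var(X) = a²·Var(W) = 7²·900 = 44100 (the additive constant 23 does not affect variance).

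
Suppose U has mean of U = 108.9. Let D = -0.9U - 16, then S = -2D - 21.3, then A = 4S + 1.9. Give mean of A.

mean of A = 828.78

mean of D = (-0.9)·108.9 + (-16) = -114.01.
mean of S = (-2)·(-114.01) + (-21.3) = 206.72.
mean of A = 4·206.72 + 1.9 = 828.78.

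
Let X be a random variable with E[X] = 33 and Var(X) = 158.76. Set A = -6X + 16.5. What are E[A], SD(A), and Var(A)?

E[A] = -181.5, SD(A) = 75.6, Var(A) = 5715.36

A = -6X + 16.5 is linear with a = -6, b = 16.5.
E[A] = a·E[X] + b = (-6)·33 + 16.5 = -181.5.
SD(X) = √158.76 = 12.6.
SD(A) = |a|·SD(X) = |-6|·12.6 = 75.6.
Var(A) = a²·Var(X) = (-6)²·158.76 = 5715.36 (the additive constant 16.5 does not affect variance).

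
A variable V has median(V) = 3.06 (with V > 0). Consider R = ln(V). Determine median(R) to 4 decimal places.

ln(V) is monotone on this domain, so median(R) = ln(3.06) ≈ 1.1184.

median(R) = 1.1184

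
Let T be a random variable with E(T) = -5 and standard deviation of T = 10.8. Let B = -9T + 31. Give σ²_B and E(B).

B = -9T + 31 is linear with a = -9, b = 31.
σ²_T = 10.8² = 116.64.
σ²_B = a²·σ²_T = (-9)²·116.64 = 9447.84 (the additive constant 31 does not affect variance).
E(B) = a·E(T) + b = (-9)·(-5) + 31 = 76.

σ²_B = 9447.84, E(B) = 76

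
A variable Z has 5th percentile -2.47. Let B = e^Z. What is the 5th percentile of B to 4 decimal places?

5th percentile of B = 0.0846

e^Z is increasing, so P_{5}(B) = g(P_{5}(Z)) ≈ 0.0846.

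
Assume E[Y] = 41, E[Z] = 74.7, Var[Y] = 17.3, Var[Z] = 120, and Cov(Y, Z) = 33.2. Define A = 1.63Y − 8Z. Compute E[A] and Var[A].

E[A] = 1.63·E[Y] + (-8)·E[Z] = 1.63·41 + (-8)·74.7 = -530.77.
Var[A] = a²·Var[Y] + b²·Var[Z] + 2ab·Cov(Y, Z) with a = 1.63, b = -8.
= 1.63²·17.3 + (-8)²·120 + 2·1.63·(-8)·33.2
= 45.96437 + 7680 + (-865.856) = 6860.10837.

E[A] = -530.77, Var[A] = 6860.10837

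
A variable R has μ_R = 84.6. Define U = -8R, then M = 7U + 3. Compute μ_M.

μ_M = -4734.6

μ_U = (-8)·84.6 = -676.8.
μ_M = 7·(-676.8) + 3 = -4734.6.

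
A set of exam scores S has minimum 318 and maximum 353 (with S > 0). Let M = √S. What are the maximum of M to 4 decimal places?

√S is increasing on this domain, so max(M) comes from max(S) = 353: max(M) = √(353) ≈ 18.7883.

max(M) = 18.7883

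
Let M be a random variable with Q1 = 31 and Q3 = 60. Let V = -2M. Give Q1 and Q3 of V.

Q1(V) = -120, Q3(V) = -62

a = -2 < 0 reverses order: Q1(V) comes from Q3(M), Q3(V) from Q1(M).
Q1(V) = (-2)·60 = -120; Q3(V) = (-2)·31 = -62.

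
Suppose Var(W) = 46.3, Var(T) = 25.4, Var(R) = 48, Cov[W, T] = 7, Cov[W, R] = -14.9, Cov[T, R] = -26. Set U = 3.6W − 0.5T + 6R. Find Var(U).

Var(U) = 1821.518

Var(U) = a²·Var(W) + b²·Var(T) + c²·Var(R) + 2ab·Cov[W, T] + 2ac·Cov[W, R] + 2bc·Cov[T, R], with a = 3.6, b = -0.5, c = 6.
= 600.048 + 6.35 + 1728 + (-25.2) + (-643.68) + 156
= 1821.518.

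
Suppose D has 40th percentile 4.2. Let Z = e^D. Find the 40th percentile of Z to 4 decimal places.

e^D is increasing, so P_{40}(Z) = g(P_{40}(D)) ≈ 66.6863.

40th percentile of Z = 66.6863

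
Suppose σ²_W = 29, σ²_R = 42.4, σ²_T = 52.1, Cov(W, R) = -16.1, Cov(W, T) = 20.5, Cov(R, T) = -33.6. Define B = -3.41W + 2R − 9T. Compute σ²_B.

σ²_B = a²·σ²_W + b²·σ²_R + c²·σ²_T + 2ab·Cov(W, R) + 2ac·Cov(W, T) + 2bc·Cov(R, T), with a = -3.41, b = 2, c = -9.
= 337.2149 + 169.6 + 4220.1 + 219.604 + 1258.29 + 1209.6
= 7414.4089.

σ²_B = 7414.4089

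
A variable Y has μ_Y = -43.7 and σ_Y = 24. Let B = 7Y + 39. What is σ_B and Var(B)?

σ_B = 168, Var(B) = 28224

B = 7Y + 39 is linear with a = 7, b = 39.
σ_B = |a|·σ_Y = |7|·24 = 168.
Var(Y) = 24² = 576.
Var(B) = a²·Var(Y) = 7²·576 = 28224 (the additive constant 39 does not affect variance).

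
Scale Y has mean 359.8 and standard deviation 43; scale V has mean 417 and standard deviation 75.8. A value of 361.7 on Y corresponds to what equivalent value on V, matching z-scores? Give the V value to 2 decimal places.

z = (361.7 − 359.8)/43 ≈ 0.0442.
V = 417 + z·75.8 = 417 + (361.7 − 359.8)·75.8/43 ≈ 420.35.

V = 420.35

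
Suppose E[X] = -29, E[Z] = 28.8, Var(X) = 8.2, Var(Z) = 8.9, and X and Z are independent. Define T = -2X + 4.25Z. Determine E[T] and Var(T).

E[T] = (-2)·E[X] + 4.25·E[Z] = (-2)·(-29) + 4.25·28.8 = 180.4.
Var(T) = a²·Var(X) + b²·Var(Z) + 2ab·Cov[X, Z] with a = -2, b = 4.25.
Independence gives Cov[X, Z] = 0.
= (-2)²·8.2 + 4.25²·8.9 + 2·(-2)·4.25·0
= 32.8 + 160.75625 + 0 = 193.55625.

E[T] = 180.4, Var(T) = 193.55625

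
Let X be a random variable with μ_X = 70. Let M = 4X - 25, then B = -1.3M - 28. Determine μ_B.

μ_B = -359.5

μ_M = 4·70 + (-25) = 255.
μ_B = (-1.3)·255 + (-28) = -359.5.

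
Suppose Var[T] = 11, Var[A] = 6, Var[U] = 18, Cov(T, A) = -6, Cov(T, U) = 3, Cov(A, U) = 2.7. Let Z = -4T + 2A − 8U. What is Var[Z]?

Var[Z] = 1553.6

Var[Z] = a²·Var[T] + b²·Var[A] + c²·Var[U] + 2ab·Cov(T, A) + 2ac·Cov(T, U) + 2bc·Cov(A, U), with a = -4, b = 2, c = -8.
= 176 + 24 + 1152 + 96 + 192 + (-86.4)
= 1553.6.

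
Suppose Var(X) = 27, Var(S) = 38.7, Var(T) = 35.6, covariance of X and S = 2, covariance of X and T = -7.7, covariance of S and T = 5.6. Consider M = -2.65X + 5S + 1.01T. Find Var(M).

Var(M) = a²·Var(X) + b²·Var(S) + c²·Var(T) + 2ab·covariance of X and S + 2ac·covariance of X and T + 2bc·covariance of S and T, with a = -2.65, b = 5, c = 1.01.
= 189.6075 + 967.5 + 36.31556 + (-53) + 41.2181 + 56.56
= 1238.20116.

Var(M) = 1238.20116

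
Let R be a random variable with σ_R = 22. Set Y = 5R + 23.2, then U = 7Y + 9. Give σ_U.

σ_U = 770

σ_Y = |5|·22 = 110.
σ_U = |7|·110 = 770.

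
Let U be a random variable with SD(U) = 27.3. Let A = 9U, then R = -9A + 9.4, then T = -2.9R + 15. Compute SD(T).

SD(A) = |9|·27.3 = 245.7.
SD(R) = |-9|·245.7 = 2211.3.
SD(T) = |-2.9|·2211.3 = 6412.77.

SD(T) = 6412.77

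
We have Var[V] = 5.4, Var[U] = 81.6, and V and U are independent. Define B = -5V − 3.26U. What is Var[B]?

Var[B] = 1002.21216

Var[B] = a²·Var[V] + b²·Var[U] + 2ab·Cov[V, U] with a = -5, b = -3.26.
Independence gives Cov[V, U] = 0.
= (-5)²·5.4 + (-3.26)²·81.6 + 2·(-5)·(-3.26)·0
= 135 + 867.21216 + 0 = 1002.21216.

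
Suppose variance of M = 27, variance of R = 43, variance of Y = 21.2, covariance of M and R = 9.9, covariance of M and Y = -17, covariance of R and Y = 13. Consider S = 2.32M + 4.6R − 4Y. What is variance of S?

variance of S = a²·variance of M + b²·variance of R + c²·variance of Y + 2ab·covariance of M and R + 2ac·covariance of M and Y + 2bc·covariance of R and Y, with a = 2.32, b = 4.6, c = -4.
= 145.3248 + 909.88 + 339.2 + 211.3056 + 315.52 + (-478.4)
= 1442.8304.

variance of S = 1442.8304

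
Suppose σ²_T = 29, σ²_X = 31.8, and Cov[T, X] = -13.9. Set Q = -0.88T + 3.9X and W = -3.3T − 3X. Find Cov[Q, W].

By bilinearity, Cov[Q, W] = ac·σ²_T + bd·σ²_X + (ad+bc)·Cov[T, X], with a=-0.88, b=3.9, c=-3.3, d=-3.
ac·σ²_T = (-0.88)·(-3.3)·29 = 84.216
bd·σ²_X = 3.9·(-3)·31.8 = -372.06
(ad+bc)·Cov[T, X] = (-10.23)·(-13.9) = 142.197
Cov[Q, W] = 84.216 + (-372.06) + 142.197 = -145.647.

Cov[Q, W] = -145.647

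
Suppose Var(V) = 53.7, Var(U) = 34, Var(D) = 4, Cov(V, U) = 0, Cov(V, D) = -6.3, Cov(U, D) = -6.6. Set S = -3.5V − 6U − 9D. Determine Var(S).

Var(S) = 1096.125

Var(S) = a²·Var(V) + b²·Var(U) + c²·Var(D) + 2ab·Cov(V, U) + 2ac·Cov(V, D) + 2bc·Cov(U, D), with a = -3.5, b = -6, c = -9.
= 657.825 + 1224 + 324 + 0 + (-396.9) + (-712.8)
= 1096.125.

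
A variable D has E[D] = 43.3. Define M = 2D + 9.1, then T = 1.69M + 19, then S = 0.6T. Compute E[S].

E[M] = 2·43.3 + 9.1 = 95.7.
E[T] = 1.69·95.7 + 19 = 180.733.
E[S] = 0.6·180.733 = 108.4398.

E[S] = 108.4398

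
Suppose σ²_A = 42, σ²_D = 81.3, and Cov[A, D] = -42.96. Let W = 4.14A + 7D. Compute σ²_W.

σ²_W = 2213.6016

σ²_W = a²·σ²_A + b²·σ²_D + 2ab·Cov[A, D] with a = 4.14, b = 7.
= 4.14²·42 + 7²·81.3 + 2·4.14·7·(-42.96)
= 719.8632 + 3983.7 + (-2489.9616) = 2213.6016.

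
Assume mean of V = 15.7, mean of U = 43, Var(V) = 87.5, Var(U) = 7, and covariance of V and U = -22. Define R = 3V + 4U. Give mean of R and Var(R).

mean of R = 219.1, Var(R) = 371.5

mean of R = 3·mean of V + 4·mean of U = 3·15.7 + 4·43 = 219.1.
Var(R) = a²·Var(V) + b²·Var(U) + 2ab·covariance of V and U with a = 3, b = 4.
= 3²·87.5 + 4²·7 + 2·3·4·(-22)
= 787.5 + 112 + (-528) = 371.5.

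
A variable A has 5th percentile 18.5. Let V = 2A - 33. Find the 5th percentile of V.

5th percentile of V = 4

Since a = 2 > 0 the transformation is increasing, so the 5th percentile of V = a·(P_{5} of A) + b = 2·18.5 + (-33) = 4.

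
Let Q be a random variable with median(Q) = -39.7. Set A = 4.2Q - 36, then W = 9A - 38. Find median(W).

median(W) = -1862.66

median(A) = 4.2·(-39.7) + (-36) = -202.74.
median(W) = 9·(-202.74) + (-38) = -1862.66.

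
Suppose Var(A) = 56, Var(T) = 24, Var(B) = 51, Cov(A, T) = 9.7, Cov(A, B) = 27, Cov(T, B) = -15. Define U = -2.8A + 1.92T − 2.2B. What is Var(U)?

Var(U) = a²·Var(A) + b²·Var(T) + c²·Var(B) + 2ab·Cov(A, T) + 2ac·Cov(A, B) + 2bc·Cov(T, B), with a = -2.8, b = 1.92, c = -2.2.
= 439.04 + 88.4736 + 246.84 + (-104.2944) + 332.64 + 126.72
= 1129.4192.

Var(U) = 1129.4192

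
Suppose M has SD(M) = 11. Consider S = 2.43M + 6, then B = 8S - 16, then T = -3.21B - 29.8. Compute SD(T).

SD(T) = 686.4264

SD(S) = |2.43|·11 = 26.73.
SD(B) = |8|·26.73 = 213.84.
SD(T) = |-3.21|·213.84 = 686.4264.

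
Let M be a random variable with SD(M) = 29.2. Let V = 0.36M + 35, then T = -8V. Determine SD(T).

SD(T) = 84.096

SD(V) = |0.36|·29.2 = 10.512.
SD(T) = |-8|·10.512 = 84.096.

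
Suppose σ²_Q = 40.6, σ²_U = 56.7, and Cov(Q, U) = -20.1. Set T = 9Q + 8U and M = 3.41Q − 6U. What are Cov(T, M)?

Cov(T, M) = -938.514

By bilinearity, Cov(T, M) = ac·σ²_Q + bd·σ²_U + (ad+bc)·Cov(Q, U), with a=9, b=8, c=3.41, d=-6.
ac·σ²_Q = 9·3.41·40.6 = 1246.014
bd·σ²_U = 8·(-6)·56.7 = -2721.6
(ad+bc)·Cov(Q, U) = (-26.72)·(-20.1) = 537.072
Cov(T, M) = 1246.014 + (-2721.6) + 537.072 = -938.514.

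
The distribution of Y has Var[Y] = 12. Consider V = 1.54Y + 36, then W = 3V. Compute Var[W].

Var[W] = 256.1328

Var[V] = 1.54²·12 = 28.4592.
Var[W] = 3²·28.4592 = 256.1328.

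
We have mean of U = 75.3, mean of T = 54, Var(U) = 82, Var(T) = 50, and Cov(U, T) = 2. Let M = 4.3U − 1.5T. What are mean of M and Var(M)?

mean of M = 4.3·mean of U + (-1.5)·mean of T = 4.3·75.3 + (-1.5)·54 = 242.79.
Var(M) = a²·Var(U) + b²·Var(T) + 2ab·Cov(U, T) with a = 4.3, b = -1.5.
= 4.3²·82 + (-1.5)²·50 + 2·4.3·(-1.5)·2
= 1516.18 + 112.5 + (-25.8) = 1602.88.

mean of M = 242.79, Var(M) = 1602.88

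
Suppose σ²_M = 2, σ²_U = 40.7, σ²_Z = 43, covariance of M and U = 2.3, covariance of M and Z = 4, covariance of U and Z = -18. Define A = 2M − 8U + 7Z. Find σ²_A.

σ²_A = 6774.2

σ²_A = a²·σ²_M + b²·σ²_U + c²·σ²_Z + 2ab·covariance of M and U + 2ac·covariance of M and Z + 2bc·covariance of U and Z, with a = 2, b = -8, c = 7.
= 8 + 2604.8 + 2107 + (-73.6) + 112 + 2016
= 6774.2.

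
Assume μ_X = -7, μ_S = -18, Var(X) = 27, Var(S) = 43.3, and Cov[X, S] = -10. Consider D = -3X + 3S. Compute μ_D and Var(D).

μ_D = (-3)·μ_X + 3·μ_S = (-3)·(-7) + 3·(-18) = -33.
Var(D) = a²·Var(X) + b²·Var(S) + 2ab·Cov[X, S] with a = -3, b = 3.
= (-3)²·27 + 3²·43.3 + 2·(-3)·3·(-10)
= 243 + 389.7 + 180 = 812.7.

μ_D = -33, Var(D) = 812.7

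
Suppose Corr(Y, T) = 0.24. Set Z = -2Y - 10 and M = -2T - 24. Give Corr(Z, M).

Corr(Z, M) = 0.24

Linear rescalings preserve correlation up to sign; here the slopes -2 and -2 have the same sign, so Corr(Z, M) = Corr(Y, T) = 0.24.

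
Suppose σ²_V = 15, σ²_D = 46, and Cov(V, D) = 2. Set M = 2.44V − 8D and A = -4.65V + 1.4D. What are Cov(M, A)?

Cov(M, A) = -604.158

By bilinearity, Cov(M, A) = ac·σ²_V + bd·σ²_D + (ad+bc)·Cov(V, D), with a=2.44, b=-8, c=-4.65, d=1.4.
ac·σ²_V = 2.44·(-4.65)·15 = -170.19
bd·σ²_D = (-8)·1.4·46 = -515.2
(ad+bc)·Cov(V, D) = (40.616)·2 = 81.232
Cov(M, A) = -170.19 + (-515.2) + 81.232 = -604.158.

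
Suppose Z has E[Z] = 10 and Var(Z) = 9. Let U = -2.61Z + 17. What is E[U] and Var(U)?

E[U] = -9.1, Var(U) = 61.3089

U = -2.61Z + 17 is linear with a = -2.61, b = 17.
E[U] = a·E[Z] + b = (-2.61)·10 + 17 = -9.1.
Var(U) = a²·Var(Z) = (-2.61)²·9 = 61.3089 (the additive constant 17 does not affect variance).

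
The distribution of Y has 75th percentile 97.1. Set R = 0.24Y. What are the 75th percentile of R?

75th percentile of R = 23.304

Since a = 0.24 > 0 the transformation is increasing, so the 75th percentile of R = a·(P_{75} of Y) + b = 0.24·97.1 = 23.304.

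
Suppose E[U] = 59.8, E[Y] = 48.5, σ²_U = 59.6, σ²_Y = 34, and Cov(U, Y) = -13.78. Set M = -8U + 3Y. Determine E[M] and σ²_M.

E[M] = -332.9, σ²_M = 4781.84

E[M] = (-8)·E[U] + 3·E[Y] = (-8)·59.8 + 3·48.5 = -332.9.
σ²_M = a²·σ²_U + b²·σ²_Y + 2ab·Cov(U, Y) with a = -8, b = 3.
= (-8)²·59.6 + 3²·34 + 2·(-8)·3·(-13.78)
= 3814.4 + 306 + 661.44 = 4781.84.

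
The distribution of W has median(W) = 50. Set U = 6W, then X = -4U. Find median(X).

median(X) = -1200

median(U) = 6·50 = 300.
median(X) = (-4)·300 = -1200.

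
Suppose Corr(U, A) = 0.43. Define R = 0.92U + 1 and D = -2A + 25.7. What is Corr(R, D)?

Corr(R, D) = -0.43

Linear rescalings preserve |correlation|; the slopes 0.92 and -2 have opposite signs, so the correlation flips sign: Corr(R, D) = −Corr(U, A) = -0.43.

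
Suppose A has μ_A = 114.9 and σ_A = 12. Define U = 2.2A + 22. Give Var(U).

Var(U) = 696.96

U = 2.2A + 22 is linear with a = 2.2, b = 22.
Var(A) = 12² = 144.
Var(U) = a²·Var(A) = 2.2²·144 = 696.96 (the additive constant 22 does not affect variance).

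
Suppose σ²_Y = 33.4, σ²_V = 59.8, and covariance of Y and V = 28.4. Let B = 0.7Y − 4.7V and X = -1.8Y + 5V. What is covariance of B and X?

By bilinearity, covariance of B and X = ac·σ²_Y + bd·σ²_V + (ad+bc)·covariance of Y and V, with a=0.7, b=-4.7, c=-1.8, d=5.
ac·σ²_Y = 0.7·(-1.8)·33.4 = -42.084
bd·σ²_V = (-4.7)·5·59.8 = -1405.3
(ad+bc)·covariance of Y and V = (11.96)·28.4 = 339.664
covariance of B and X = -42.084 + (-1405.3) + 339.664 = -1107.72.

covariance of B and X = -1107.72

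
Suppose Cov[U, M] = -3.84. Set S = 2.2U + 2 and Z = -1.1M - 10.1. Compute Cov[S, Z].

Cov[S, Z] = a·c·Cov[U, M] = 2.2·(-1.1)·(-3.84) = 9.2928. Additive constants drop out.

Cov[S, Z] = 9.2928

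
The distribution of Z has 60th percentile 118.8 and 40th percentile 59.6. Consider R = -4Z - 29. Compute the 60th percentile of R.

Since a = -4 < 0 the transformation is decreasing, reversing order: the 60th percentile of R corresponds to the 40th percentile of Z.
So P_{60}(R) = a·P_{40}(Z) + b = (-4)·59.6 + (-29) = -267.4.

60th percentile of R = -267.4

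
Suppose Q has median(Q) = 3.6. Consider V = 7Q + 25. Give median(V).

A linear map preserves order up to sign, so median(V) = a·median(Q) + b = 7·3.6 + 25 = 50.2.

median(V) = 50.2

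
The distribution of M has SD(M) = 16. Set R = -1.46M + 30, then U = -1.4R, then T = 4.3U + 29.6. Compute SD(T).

SD(T) = 140.6272

SD(R) = |-1.46|·16 = 23.36.
SD(U) = |-1.4|·23.36 = 32.704.
SD(T) = |4.3|·32.704 = 140.6272.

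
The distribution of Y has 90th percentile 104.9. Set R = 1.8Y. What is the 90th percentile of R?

90th percentile of R = 188.82

Since a = 1.8 > 0 the transformation is increasing, so the 90th percentile of R = a·(P_{90} of Y) + b = 1.8·104.9 = 188.82.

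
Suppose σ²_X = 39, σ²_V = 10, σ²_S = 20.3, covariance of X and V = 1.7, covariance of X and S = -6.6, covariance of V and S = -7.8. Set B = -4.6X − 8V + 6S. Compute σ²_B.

σ²_B = a²·σ²_X + b²·σ²_V + c²·σ²_S + 2ab·covariance of X and V + 2ac·covariance of X and S + 2bc·covariance of V and S, with a = -4.6, b = -8, c = 6.
= 825.24 + 640 + 730.8 + 125.12 + 364.32 + 748.8
= 3434.28.

σ²_B = 3434.28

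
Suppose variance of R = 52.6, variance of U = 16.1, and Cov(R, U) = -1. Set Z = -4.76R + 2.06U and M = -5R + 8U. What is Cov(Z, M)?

Cov(Z, M) = 1565.588

By bilinearity, Cov(Z, M) = ac·variance of R + bd·variance of U + (ad+bc)·Cov(R, U), with a=-4.76, b=2.06, c=-5, d=8.
ac·variance of R = (-4.76)·(-5)·52.6 = 1251.88
bd·variance of U = 2.06·8·16.1 = 265.328
(ad+bc)·Cov(R, U) = (-48.38)·(-1) = 48.38
Cov(Z, M) = 1251.88 + 265.328 + 48.38 = 1565.588.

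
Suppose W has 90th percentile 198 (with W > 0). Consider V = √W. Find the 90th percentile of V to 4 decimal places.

90th percentile of V = 14.0712

√W is increasing, so P_{90}(V) = g(P_{90}(W)) ≈ 14.0712.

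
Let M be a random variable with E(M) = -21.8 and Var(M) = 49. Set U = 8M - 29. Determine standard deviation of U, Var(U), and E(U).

U = 8M - 29 is linear with a = 8, b = -29.
standard deviation of M = √49 = 7.
standard deviation of U = |a|·standard deviation of M = |8|·7 = 56.
Var(U) = a²·Var(M) = 8²·49 = 3136 (the additive constant -29 does not affect variance).
E(U) = a·E(M) + b = 8·(-21.8) + (-29) = -203.4.

standard deviation of U = 56, Var(U) = 3136, E(U) = -203.4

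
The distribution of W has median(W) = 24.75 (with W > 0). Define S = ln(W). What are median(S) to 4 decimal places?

median(S) = 3.2088

ln(W) is monotone on this domain, so median(S) = ln(24.75) ≈ 3.2088.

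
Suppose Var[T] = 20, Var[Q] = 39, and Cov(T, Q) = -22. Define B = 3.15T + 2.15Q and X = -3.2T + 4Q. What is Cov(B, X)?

By bilinearity, Cov(B, X) = ac·Var[T] + bd·Var[Q] + (ad+bc)·Cov(T, Q), with a=3.15, b=2.15, c=-3.2, d=4.
ac·Var[T] = 3.15·(-3.2)·20 = -201.6
bd·Var[Q] = 2.15·4·39 = 335.4
(ad+bc)·Cov(T, Q) = (5.72)·(-22) = -125.84
Cov(B, X) = -201.6 + 335.4 + (-125.84) = 7.96.

Cov(B, X) = 7.96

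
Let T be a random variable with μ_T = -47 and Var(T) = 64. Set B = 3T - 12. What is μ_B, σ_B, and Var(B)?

B = 3T - 12 is linear with a = 3, b = -12.
μ_B = a·μ_T + b = 3·(-47) + (-12) = -153.
σ_T = √64 = 8.
σ_B = |a|·σ_T = |3|·8 = 24.
Var(B) = a²·Var(T) = 3²·64 = 576 (the additive constant -12 does not affect variance).

μ_B = -153, σ_B = 24, Var(B) = 576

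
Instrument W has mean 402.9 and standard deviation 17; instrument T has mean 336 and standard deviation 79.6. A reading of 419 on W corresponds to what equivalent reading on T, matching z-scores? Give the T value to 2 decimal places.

z = (419 − 402.9)/17 ≈ 0.9471.
T = 336 + z·79.6 = 336 + (419 − 402.9)·79.6/17 ≈ 411.39.

T = 411.39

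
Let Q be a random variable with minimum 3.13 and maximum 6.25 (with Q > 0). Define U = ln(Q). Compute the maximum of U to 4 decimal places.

ln(Q) is increasing on this domain, so max(U) comes from max(Q) = 6.25: max(U) = ln(6.25) ≈ 1.8326.

max(U) = 1.8326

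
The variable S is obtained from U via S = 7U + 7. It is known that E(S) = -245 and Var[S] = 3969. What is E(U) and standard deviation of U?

From S = 7U + 7: E(S) = a·E(U) + b, so E(U) = (E(S) − b)/a = (-245 − 7)/7 = -36.
standard deviation of S = √3969 = 63.
standard deviation of S = |a|·standard deviation of U, so standard deviation of U = 63/|7| = 9.

E(U) = -36, standard deviation of U = 9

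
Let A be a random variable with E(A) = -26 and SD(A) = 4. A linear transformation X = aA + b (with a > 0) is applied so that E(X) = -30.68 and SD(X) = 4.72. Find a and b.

a = 1.18, b = 0

SD(X) = a·SD(A) (a > 0), so a = 4.72/4 = 1.18.
E(X) = a·E(A) + b, so b = -30.68 − 1.18·(-26) = 0.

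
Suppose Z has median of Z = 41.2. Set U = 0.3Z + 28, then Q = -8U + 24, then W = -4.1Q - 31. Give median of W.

median of U = 0.3·41.2 + 28 = 40.36.
median of Q = (-8)·40.36 + 24 = -298.88.
median of W = (-4.1)·(-298.88) + (-31) = 1194.408.

median of W = 1194.408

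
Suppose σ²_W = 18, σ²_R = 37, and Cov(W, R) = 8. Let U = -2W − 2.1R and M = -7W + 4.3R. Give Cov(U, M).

Cov(U, M) = -33.31

By bilinearity, Cov(U, M) = ac·σ²_W + bd·σ²_R + (ad+bc)·Cov(W, R), with a=-2, b=-2.1, c=-7, d=4.3.
ac·σ²_W = (-2)·(-7)·18 = 252
bd·σ²_R = (-2.1)·4.3·37 = -334.11
(ad+bc)·Cov(W, R) = (6.1)·8 = 48.8
Cov(U, M) = 252 + (-334.11) + 48.8 = -33.31.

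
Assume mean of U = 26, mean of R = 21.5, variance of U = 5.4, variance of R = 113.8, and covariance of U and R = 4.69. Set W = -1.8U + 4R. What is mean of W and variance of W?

mean of W = (-1.8)·mean of U + 4·mean of R = (-1.8)·26 + 4·21.5 = 39.2.
variance of W = a²·variance of U + b²·variance of R + 2ab·covariance of U and R with a = -1.8, b = 4.
= (-1.8)²·5.4 + 4²·113.8 + 2·(-1.8)·4·4.69
= 17.496 + 1820.8 + (-67.536) = 1770.76.

mean of W = 39.2, variance of W = 1770.76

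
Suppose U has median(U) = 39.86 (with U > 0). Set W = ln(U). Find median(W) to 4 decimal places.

ln(U) is monotone on this domain, so median(W) = ln(39.86) ≈ 3.6854.

median(W) = 3.6854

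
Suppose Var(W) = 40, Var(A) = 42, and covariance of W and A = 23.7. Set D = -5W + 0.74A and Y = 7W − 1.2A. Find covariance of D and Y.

covariance of D and Y = -1172.33

By bilinearity, covariance of D and Y = ac·Var(W) + bd·Var(A) + (ad+bc)·covariance of W and A, with a=-5, b=0.74, c=7, d=-1.2.
ac·Var(W) = (-5)·7·40 = -1400
bd·Var(A) = 0.74·(-1.2)·42 = -37.296
(ad+bc)·covariance of W and A = (11.18)·23.7 = 264.966
covariance of D and Y = -1400 + (-37.296) + 264.966 = -1172.33.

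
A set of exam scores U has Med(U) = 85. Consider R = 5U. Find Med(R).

Med(R) = 425

A linear map preserves order up to sign, so Med(R) = a·Med(U) + b = 5·85 = 425.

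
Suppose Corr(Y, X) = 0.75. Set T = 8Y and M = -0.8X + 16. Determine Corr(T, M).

Corr(T, M) = -0.75

Linear rescalings preserve |correlation|; the slopes 8 and -0.8 have opposite signs, so the correlation flips sign: Corr(T, M) = −Corr(Y, X) = -0.75.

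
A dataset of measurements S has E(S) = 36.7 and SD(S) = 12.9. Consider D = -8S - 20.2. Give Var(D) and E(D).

D = -8S - 20.2 is linear with a = -8, b = -20.2.
Var(S) = 12.9² = 166.41.
Var(D) = a²·Var(S) = (-8)²·166.41 = 10650.24 (the additive constant -20.2 does not affect variance).
E(D) = a·E(S) + b = (-8)·36.7 + (-20.2) = -313.8.

Var(D) = 10650.24, E(D) = -313.8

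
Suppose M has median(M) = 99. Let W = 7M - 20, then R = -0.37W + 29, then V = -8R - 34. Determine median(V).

median(V) = 1726.08

median(W) = 7·99 + (-20) = 673.
median(R) = (-0.37)·673 + 29 = -220.01.
median(V) = (-8)·(-220.01) + (-34) = 1726.08.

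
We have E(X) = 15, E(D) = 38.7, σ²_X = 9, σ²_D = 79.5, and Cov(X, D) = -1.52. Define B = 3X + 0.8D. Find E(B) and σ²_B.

E(B) = 75.96, σ²_B = 124.584

E(B) = 3·E(X) + 0.8·E(D) = 3·15 + 0.8·38.7 = 75.96.
σ²_B = a²·σ²_X + b²·σ²_D + 2ab·Cov(X, D) with a = 3, b = 0.8.
= 3²·9 + 0.8²·79.5 + 2·3·0.8·(-1.52)
= 81 + 50.88 + (-7.296) = 124.584.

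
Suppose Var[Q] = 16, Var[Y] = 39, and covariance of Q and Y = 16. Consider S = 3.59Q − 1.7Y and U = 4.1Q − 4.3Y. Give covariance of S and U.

covariance of S and U = 162.082

By bilinearity, covariance of S and U = ac·Var[Q] + bd·Var[Y] + (ad+bc)·covariance of Q and Y, with a=3.59, b=-1.7, c=4.1, d=-4.3.
ac·Var[Q] = 3.59·4.1·16 = 235.504
bd·Var[Y] = (-1.7)·(-4.3)·39 = 285.09
(ad+bc)·covariance of Q and Y = (-22.407)·16 = -358.512
covariance of S and U = 235.504 + 285.09 + (-358.512) = 162.082.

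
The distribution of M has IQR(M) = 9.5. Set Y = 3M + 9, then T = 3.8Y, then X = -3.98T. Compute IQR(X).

IQR(Y) = |3|·9.5 = 28.5.
IQR(T) = |3.8|·28.5 = 108.3.
IQR(X) = |-3.98|·108.3 = 431.034.

IQR(X) = 431.034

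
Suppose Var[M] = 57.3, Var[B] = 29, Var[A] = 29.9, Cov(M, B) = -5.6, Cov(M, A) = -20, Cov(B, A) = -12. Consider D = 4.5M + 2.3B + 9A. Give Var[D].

Var[D] = a²·Var[M] + b²·Var[B] + c²·Var[A] + 2ab·Cov(M, B) + 2ac·Cov(M, A) + 2bc·Cov(B, A), with a = 4.5, b = 2.3, c = 9.
= 1160.325 + 153.41 + 2421.9 + (-115.92) + (-1620) + (-496.8)
= 1502.915.

Var[D] = 1502.915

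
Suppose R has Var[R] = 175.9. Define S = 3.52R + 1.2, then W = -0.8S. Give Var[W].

Var[W] = 1394.8616704

Var[S] = 3.52²·175.9 = 2179.47136.
Var[W] = (-0.8)²·2179.47136 = 1394.8616704.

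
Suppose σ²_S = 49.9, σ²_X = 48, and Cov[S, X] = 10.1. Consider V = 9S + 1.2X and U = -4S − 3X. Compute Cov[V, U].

By bilinearity, Cov[V, U] = ac·σ²_S + bd·σ²_X + (ad+bc)·Cov[S, X], with a=9, b=1.2, c=-4, d=-3.
ac·σ²_S = 9·(-4)·49.9 = -1796.4
bd·σ²_X = 1.2·(-3)·48 = -172.8
(ad+bc)·Cov[S, X] = (-31.8)·10.1 = -321.18
Cov[V, U] = -1796.4 + (-172.8) + (-321.18) = -2290.38.

Cov[V, U] = -2290.38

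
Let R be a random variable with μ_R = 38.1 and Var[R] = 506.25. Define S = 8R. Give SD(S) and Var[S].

S = 8R is linear with a = 8, b = 0.
SD(R) = √506.25 = 22.5.
SD(S) = |a|·SD(R) = |8|·22.5 = 180.
Var[S] = a²·Var[R] = 8²·506.25 = 32400.

SD(S) = 180, Var[S] = 32400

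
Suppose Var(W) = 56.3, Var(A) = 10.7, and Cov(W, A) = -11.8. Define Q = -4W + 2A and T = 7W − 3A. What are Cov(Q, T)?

By bilinearity, Cov(Q, T) = ac·Var(W) + bd·Var(A) + (ad+bc)·Cov(W, A), with a=-4, b=2, c=7, d=-3.
ac·Var(W) = (-4)·7·56.3 = -1576.4
bd·Var(A) = 2·(-3)·10.7 = -64.2
(ad+bc)·Cov(W, A) = (26)·(-11.8) = -306.8
Cov(Q, T) = -1576.4 + (-64.2) + (-306.8) = -1947.4.

Cov(Q, T) = -1947.4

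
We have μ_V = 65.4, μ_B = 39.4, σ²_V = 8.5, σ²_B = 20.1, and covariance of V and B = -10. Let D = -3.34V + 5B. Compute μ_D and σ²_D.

μ_D = (-3.34)·μ_V + 5·μ_B = (-3.34)·65.4 + 5·39.4 = -21.436.
σ²_D = a²·σ²_V + b²·σ²_B + 2ab·covariance of V and B with a = -3.34, b = 5.
= (-3.34)²·8.5 + 5²·20.1 + 2·(-3.34)·5·(-10)
= 94.8226 + 502.5 + 334 = 931.3226.

μ_D = -21.436, σ²_D = 931.3226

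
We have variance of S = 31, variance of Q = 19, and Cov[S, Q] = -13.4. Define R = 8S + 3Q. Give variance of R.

variance of R = a²·variance of S + b²·variance of Q + 2ab·Cov[S, Q] with a = 8, b = 3.
= 8²·31 + 3²·19 + 2·8·3·(-13.4)
= 1984 + 171 + (-643.2) = 1511.8.

variance of R = 1511.8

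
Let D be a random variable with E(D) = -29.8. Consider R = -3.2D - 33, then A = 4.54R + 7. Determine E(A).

E(R) = (-3.2)·(-29.8) + (-33) = 62.36.
E(A) = 4.54·62.36 + 7 = 290.1144.

E(A) = 290.1144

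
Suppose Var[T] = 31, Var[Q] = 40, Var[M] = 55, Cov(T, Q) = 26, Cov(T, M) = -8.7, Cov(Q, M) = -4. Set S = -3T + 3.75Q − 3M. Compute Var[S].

Var[S] = 684.9

Var[S] = a²·Var[T] + b²·Var[Q] + c²·Var[M] + 2ab·Cov(T, Q) + 2ac·Cov(T, M) + 2bc·Cov(Q, M), with a = -3, b = 3.75, c = -3.
= 279 + 562.5 + 495 + (-585) + (-156.6) + 90
= 684.9.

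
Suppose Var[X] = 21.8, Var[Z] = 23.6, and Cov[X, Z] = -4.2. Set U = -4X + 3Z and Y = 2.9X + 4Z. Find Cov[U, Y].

By bilinearity, Cov[U, Y] = ac·Var[X] + bd·Var[Z] + (ad+bc)·Cov[X, Z], with a=-4, b=3, c=2.9, d=4.
ac·Var[X] = (-4)·2.9·21.8 = -252.88
bd·Var[Z] = 3·4·23.6 = 283.2
(ad+bc)·Cov[X, Z] = (-7.3)·(-4.2) = 30.66
Cov[U, Y] = -252.88 + 283.2 + 30.66 = 60.98.

Cov[U, Y] = 60.98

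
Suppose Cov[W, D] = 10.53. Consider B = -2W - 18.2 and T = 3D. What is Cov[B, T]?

Cov[B, T] = a·c·Cov[W, D] = (-2)·3·10.53 = -63.18. Additive constants drop out.

Cov[B, T] = -63.18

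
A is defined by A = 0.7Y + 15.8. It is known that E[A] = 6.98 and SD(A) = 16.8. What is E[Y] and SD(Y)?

E[Y] = -12.6, SD(Y) = 24

From A = 0.7Y + 15.8: E[A] = a·E[Y] + b, so E[Y] = (E[A] − b)/a = (6.98 − 15.8)/0.7 = -12.6.
SD(A) = |a|·SD(Y), so SD(Y) = 16.8/|0.7| = 24.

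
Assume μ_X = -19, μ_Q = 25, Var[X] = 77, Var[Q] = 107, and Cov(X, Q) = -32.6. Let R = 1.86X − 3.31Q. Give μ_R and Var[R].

μ_R = -118.09, Var[R] = 1840.10222

μ_R = 1.86·μ_X + (-3.31)·μ_Q = 1.86·(-19) + (-3.31)·25 = -118.09.
Var[R] = a²·Var[X] + b²·Var[Q] + 2ab·Cov(X, Q) with a = 1.86, b = -3.31.
= 1.86²·77 + (-3.31)²·107 + 2·1.86·(-3.31)·(-32.6)
= 266.3892 + 1172.3027 + 401.41032 = 1840.10222.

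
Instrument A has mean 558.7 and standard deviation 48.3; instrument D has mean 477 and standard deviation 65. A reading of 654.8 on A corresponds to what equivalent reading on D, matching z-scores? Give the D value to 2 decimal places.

D = 606.33

z = (654.8 − 558.7)/48.3 ≈ 1.9896.
D = 477 + z·65 = 477 + (654.8 − 558.7)·65/48.3 ≈ 606.33.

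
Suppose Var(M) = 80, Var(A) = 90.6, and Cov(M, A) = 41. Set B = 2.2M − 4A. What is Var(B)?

Var(B) = 1115.2

Var(B) = a²·Var(M) + b²·Var(A) + 2ab·Cov(M, A) with a = 2.2, b = -4.
= 2.2²·80 + (-4)²·90.6 + 2·2.2·(-4)·41
= 387.2 + 1449.6 + (-721.6) = 1115.2.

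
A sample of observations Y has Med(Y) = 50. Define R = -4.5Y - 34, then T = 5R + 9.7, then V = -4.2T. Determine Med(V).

Med(R) = (-4.5)·50 + (-34) = -259.
Med(T) = 5·(-259) + 9.7 = -1285.3.
Med(V) = (-4.2)·(-1285.3) = 5398.26.

Med(V) = 5398.26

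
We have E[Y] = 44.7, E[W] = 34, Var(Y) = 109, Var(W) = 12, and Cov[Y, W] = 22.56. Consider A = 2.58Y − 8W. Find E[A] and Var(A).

E[A] = 2.58·E[Y] + (-8)·E[W] = 2.58·44.7 + (-8)·34 = -156.674.
Var(A) = a²·Var(Y) + b²·Var(W) + 2ab·Cov[Y, W] with a = 2.58, b = -8.
= 2.58²·109 + (-8)²·12 + 2·2.58·(-8)·22.56
= 725.5476 + 768 + (-931.2768) = 562.2708.

E[A] = -156.674, Var(A) = 562.2708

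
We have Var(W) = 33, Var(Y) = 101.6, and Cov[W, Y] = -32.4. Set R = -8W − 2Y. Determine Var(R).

Var(R) = 1481.6

Var(R) = a²·Var(W) + b²·Var(Y) + 2ab·Cov[W, Y] with a = -8, b = -2.
= (-8)²·33 + (-2)²·101.6 + 2·(-8)·(-2)·(-32.4)
= 2112 + 406.4 + (-1036.8) = 1481.6.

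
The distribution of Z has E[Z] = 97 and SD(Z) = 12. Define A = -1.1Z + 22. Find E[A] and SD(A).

A = -1.1Z + 22 is linear with a = -1.1, b = 22.
E[A] = a·E[Z] + b = (-1.1)·97 + 22 = -84.7.
SD(A) = |a|·SD(Z) = |-1.1|·12 = 13.2.

E[A] = -84.7, SD(A) = 13.2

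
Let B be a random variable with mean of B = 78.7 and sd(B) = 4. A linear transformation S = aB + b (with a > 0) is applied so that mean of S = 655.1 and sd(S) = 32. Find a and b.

sd(S) = a·sd(B) (a > 0), so a = 32/4 = 8.
mean of S = a·mean of B + b, so b = 655.1 − 8·78.7 = 25.5.

a = 8, b = 25.5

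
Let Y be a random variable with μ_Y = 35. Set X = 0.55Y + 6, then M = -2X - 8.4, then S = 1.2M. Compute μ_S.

μ_X = 0.55·35 + 6 = 25.25.
μ_M = (-2)·25.25 + (-8.4) = -58.9.
μ_S = 1.2·(-58.9) = -70.68.

μ_S = -70.68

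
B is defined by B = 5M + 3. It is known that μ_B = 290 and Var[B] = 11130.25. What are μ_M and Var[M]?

From B = 5M + 3: μ_B = a·μ_M + b, so μ_M = (μ_B − b)/a = (290 − 3)/5 = 57.4.
Var[B] = a²·Var[M], so Var[M] = 11130.25/5² = 445.21.

μ_M = 57.4, Var[M] = 445.21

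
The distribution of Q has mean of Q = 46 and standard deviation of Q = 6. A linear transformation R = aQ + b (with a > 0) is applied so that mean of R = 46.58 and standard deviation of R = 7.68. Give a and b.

standard deviation of R = a·standard deviation of Q (a > 0), so a = 7.68/6 = 1.28.
mean of R = a·mean of Q + b, so b = 46.58 − 1.28·46 = -12.3.

a = 1.28, b = -12.3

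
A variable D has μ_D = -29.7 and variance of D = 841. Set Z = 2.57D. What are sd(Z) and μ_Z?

sd(Z) = 74.53, μ_Z = -76.329

Z = 2.57D is linear with a = 2.57, b = 0.
sd(D) = √841 = 29.
sd(Z) = |a|·sd(D) = |2.57|·29 = 74.53.
μ_Z = a·μ_D + b = 2.57·(-29.7) = -76.329.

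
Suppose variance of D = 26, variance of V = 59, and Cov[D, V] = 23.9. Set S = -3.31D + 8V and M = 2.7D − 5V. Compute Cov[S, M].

By bilinearity, Cov[S, M] = ac·variance of D + bd·variance of V + (ad+bc)·Cov[D, V], with a=-3.31, b=8, c=2.7, d=-5.
ac·variance of D = (-3.31)·2.7·26 = -232.362
bd·variance of V = 8·(-5)·59 = -2360
(ad+bc)·Cov[D, V] = (38.15)·23.9 = 911.785
Cov[S, M] = -232.362 + (-2360) + 911.785 = -1680.577.

Cov[S, M] = -1680.577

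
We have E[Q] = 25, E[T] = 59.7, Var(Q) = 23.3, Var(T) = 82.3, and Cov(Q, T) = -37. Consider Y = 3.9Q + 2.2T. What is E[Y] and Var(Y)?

E[Y] = 3.9·E[Q] + 2.2·E[T] = 3.9·25 + 2.2·59.7 = 228.84.
Var(Y) = a²·Var(Q) + b²·Var(T) + 2ab·Cov(Q, T) with a = 3.9, b = 2.2.
= 3.9²·23.3 + 2.2²·82.3 + 2·3.9·2.2·(-37)
= 354.393 + 398.332 + (-634.92) = 117.805.

E[Y] = 228.84, Var(Y) = 117.805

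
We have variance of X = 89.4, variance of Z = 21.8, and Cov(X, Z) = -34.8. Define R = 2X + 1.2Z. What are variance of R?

variance of R = 221.952

variance of R = a²·variance of X + b²·variance of Z + 2ab·Cov(X, Z) with a = 2, b = 1.2.
= 2²·89.4 + 1.2²·21.8 + 2·2·1.2·(-34.8)
= 357.6 + 31.392 + (-167.04) = 221.952.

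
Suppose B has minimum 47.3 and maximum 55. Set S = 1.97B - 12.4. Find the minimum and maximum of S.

min(S) = 80.781, max(S) = 95.95

a = 1.97 > 0, so min(S) = a·min(B)+b = 1.97·47.3 + (-12.4) = 80.781 and max(S) = 1.97·55 + (-12.4) = 95.95.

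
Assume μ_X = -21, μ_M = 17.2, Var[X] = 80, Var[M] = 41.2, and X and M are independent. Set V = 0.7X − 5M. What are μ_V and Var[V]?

μ_V = -100.7, Var[V] = 1069.2

μ_V = 0.7·μ_X + (-5)·μ_M = 0.7·(-21) + (-5)·17.2 = -100.7.
Var[V] = a²·Var[X] + b²·Var[M] + 2ab·Cov(X, M) with a = 0.7, b = -5.
Independence gives Cov(X, M) = 0.
= 0.7²·80 + (-5)²·41.2 + 2·0.7·(-5)·0
= 39.2 + 1030 + 0 = 1069.2.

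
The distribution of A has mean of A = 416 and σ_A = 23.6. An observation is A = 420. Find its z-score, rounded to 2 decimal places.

z = 0.17

z = (A − mean of A) / σ_A = (420 − 416) / 23.6 ≈ 0.17.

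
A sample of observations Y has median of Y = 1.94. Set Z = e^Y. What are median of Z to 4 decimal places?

e^Y is monotone on this domain, so median of Z = exp(1.94) ≈ 6.9588.

median of Z = 6.9588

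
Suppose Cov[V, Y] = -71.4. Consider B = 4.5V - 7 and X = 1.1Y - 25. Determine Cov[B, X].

Cov[B, X] = a·c·Cov[V, Y] = 4.5·1.1·(-71.4) = -353.43. Additive constants drop out.

Cov[B, X] = -353.43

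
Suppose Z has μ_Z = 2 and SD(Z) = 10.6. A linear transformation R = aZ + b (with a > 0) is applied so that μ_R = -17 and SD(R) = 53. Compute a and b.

a = 5, b = -27

SD(R) = a·SD(Z) (a > 0), so a = 53/10.6 = 5.
μ_R = a·μ_Z + b, so b = -17 − 5·2 = -27.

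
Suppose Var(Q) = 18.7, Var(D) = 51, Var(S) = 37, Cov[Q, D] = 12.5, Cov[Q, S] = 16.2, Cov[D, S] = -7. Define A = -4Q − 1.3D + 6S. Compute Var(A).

Var(A) = a²·Var(Q) + b²·Var(D) + c²·Var(S) + 2ab·Cov[Q, D] + 2ac·Cov[Q, S] + 2bc·Cov[D, S], with a = -4, b = -1.3, c = 6.
= 299.2 + 86.19 + 1332 + 130 + (-777.6) + 109.2
= 1178.99.

Var(A) = 1178.99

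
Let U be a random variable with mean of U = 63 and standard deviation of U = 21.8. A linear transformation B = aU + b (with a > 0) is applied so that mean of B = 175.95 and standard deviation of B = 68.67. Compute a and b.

a = 3.15, b = -22.5

standard deviation of B = a·standard deviation of U (a > 0), so a = 68.67/21.8 = 3.15.
mean of B = a·mean of U + b, so b = 175.95 − 3.15·63 = -22.5.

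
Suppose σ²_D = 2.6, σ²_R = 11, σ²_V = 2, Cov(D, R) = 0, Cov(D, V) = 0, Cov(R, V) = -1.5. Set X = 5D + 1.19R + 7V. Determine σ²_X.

σ²_X = a²·σ²_D + b²·σ²_R + c²·σ²_V + 2ab·Cov(D, R) + 2ac·Cov(D, V) + 2bc·Cov(R, V), with a = 5, b = 1.19, c = 7.
= 65 + 15.5771 + 98 + 0 + 0 + (-24.99)
= 153.5871.

σ²_X = 153.5871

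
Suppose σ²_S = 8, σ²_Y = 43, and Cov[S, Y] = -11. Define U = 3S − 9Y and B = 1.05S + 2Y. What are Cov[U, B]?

By bilinearity, Cov[U, B] = ac·σ²_S + bd·σ²_Y + (ad+bc)·Cov[S, Y], with a=3, b=-9, c=1.05, d=2.
ac·σ²_S = 3·1.05·8 = 25.2
bd·σ²_Y = (-9)·2·43 = -774
(ad+bc)·Cov[S, Y] = (-3.45)·(-11) = 37.95
Cov[U, B] = 25.2 + (-774) + 37.95 = -710.85.

Cov[U, B] = -710.85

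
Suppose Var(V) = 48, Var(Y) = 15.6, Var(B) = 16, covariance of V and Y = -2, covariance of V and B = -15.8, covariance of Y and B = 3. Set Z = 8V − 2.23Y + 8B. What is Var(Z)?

Var(Z) = a²·Var(V) + b²·Var(Y) + c²·Var(B) + 2ab·covariance of V and Y + 2ac·covariance of V and B + 2bc·covariance of Y and B, with a = 8, b = -2.23, c = 8.
= 3072 + 77.57724 + 1024 + 71.36 + (-2022.4) + (-107.04)
= 2115.49724.

Var(Z) = 2115.49724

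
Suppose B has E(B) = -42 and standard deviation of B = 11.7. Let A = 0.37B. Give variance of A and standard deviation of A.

A = 0.37B is linear with a = 0.37, b = 0.
variance of B = 11.7² = 136.89.
variance of A = a²·variance of B = 0.37²·136.89 = 18.740241.
standard deviation of A = |a|·standard deviation of B = |0.37|·11.7 = 4.329.

variance of A = 18.740241, standard deviation of A = 4.329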